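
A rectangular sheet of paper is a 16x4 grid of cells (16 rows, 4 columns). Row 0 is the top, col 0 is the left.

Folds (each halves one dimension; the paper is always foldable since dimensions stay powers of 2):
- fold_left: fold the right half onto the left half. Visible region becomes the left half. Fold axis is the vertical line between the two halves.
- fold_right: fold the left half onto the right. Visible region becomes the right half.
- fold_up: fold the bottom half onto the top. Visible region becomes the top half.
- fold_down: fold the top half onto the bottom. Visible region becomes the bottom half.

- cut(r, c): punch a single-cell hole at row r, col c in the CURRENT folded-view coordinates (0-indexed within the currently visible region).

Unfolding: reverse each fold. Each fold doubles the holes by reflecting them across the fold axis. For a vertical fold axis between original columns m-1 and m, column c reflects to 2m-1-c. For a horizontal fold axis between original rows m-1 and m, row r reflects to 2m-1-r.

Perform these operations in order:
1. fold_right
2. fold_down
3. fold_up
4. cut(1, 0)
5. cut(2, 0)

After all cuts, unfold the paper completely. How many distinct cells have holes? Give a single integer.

Op 1 fold_right: fold axis v@2; visible region now rows[0,16) x cols[2,4) = 16x2
Op 2 fold_down: fold axis h@8; visible region now rows[8,16) x cols[2,4) = 8x2
Op 3 fold_up: fold axis h@12; visible region now rows[8,12) x cols[2,4) = 4x2
Op 4 cut(1, 0): punch at orig (9,2); cuts so far [(9, 2)]; region rows[8,12) x cols[2,4) = 4x2
Op 5 cut(2, 0): punch at orig (10,2); cuts so far [(9, 2), (10, 2)]; region rows[8,12) x cols[2,4) = 4x2
Unfold 1 (reflect across h@12): 4 holes -> [(9, 2), (10, 2), (13, 2), (14, 2)]
Unfold 2 (reflect across h@8): 8 holes -> [(1, 2), (2, 2), (5, 2), (6, 2), (9, 2), (10, 2), (13, 2), (14, 2)]
Unfold 3 (reflect across v@2): 16 holes -> [(1, 1), (1, 2), (2, 1), (2, 2), (5, 1), (5, 2), (6, 1), (6, 2), (9, 1), (9, 2), (10, 1), (10, 2), (13, 1), (13, 2), (14, 1), (14, 2)]

Answer: 16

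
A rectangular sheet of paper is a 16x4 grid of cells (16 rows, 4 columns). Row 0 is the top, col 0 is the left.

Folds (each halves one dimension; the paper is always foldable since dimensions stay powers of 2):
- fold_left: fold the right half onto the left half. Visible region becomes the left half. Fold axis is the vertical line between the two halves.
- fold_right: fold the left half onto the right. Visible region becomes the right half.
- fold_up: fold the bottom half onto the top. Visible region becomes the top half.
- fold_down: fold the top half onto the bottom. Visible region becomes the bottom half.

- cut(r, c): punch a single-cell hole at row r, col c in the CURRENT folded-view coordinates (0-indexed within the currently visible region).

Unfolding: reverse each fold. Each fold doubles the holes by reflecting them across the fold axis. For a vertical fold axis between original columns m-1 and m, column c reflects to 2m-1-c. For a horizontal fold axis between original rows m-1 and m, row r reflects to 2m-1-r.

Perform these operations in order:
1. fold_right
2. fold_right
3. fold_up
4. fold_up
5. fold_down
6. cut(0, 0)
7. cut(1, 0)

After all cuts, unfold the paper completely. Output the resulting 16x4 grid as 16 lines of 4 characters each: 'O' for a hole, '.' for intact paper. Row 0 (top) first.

Answer: OOOO
OOOO
OOOO
OOOO
OOOO
OOOO
OOOO
OOOO
OOOO
OOOO
OOOO
OOOO
OOOO
OOOO
OOOO
OOOO

Derivation:
Op 1 fold_right: fold axis v@2; visible region now rows[0,16) x cols[2,4) = 16x2
Op 2 fold_right: fold axis v@3; visible region now rows[0,16) x cols[3,4) = 16x1
Op 3 fold_up: fold axis h@8; visible region now rows[0,8) x cols[3,4) = 8x1
Op 4 fold_up: fold axis h@4; visible region now rows[0,4) x cols[3,4) = 4x1
Op 5 fold_down: fold axis h@2; visible region now rows[2,4) x cols[3,4) = 2x1
Op 6 cut(0, 0): punch at orig (2,3); cuts so far [(2, 3)]; region rows[2,4) x cols[3,4) = 2x1
Op 7 cut(1, 0): punch at orig (3,3); cuts so far [(2, 3), (3, 3)]; region rows[2,4) x cols[3,4) = 2x1
Unfold 1 (reflect across h@2): 4 holes -> [(0, 3), (1, 3), (2, 3), (3, 3)]
Unfold 2 (reflect across h@4): 8 holes -> [(0, 3), (1, 3), (2, 3), (3, 3), (4, 3), (5, 3), (6, 3), (7, 3)]
Unfold 3 (reflect across h@8): 16 holes -> [(0, 3), (1, 3), (2, 3), (3, 3), (4, 3), (5, 3), (6, 3), (7, 3), (8, 3), (9, 3), (10, 3), (11, 3), (12, 3), (13, 3), (14, 3), (15, 3)]
Unfold 4 (reflect across v@3): 32 holes -> [(0, 2), (0, 3), (1, 2), (1, 3), (2, 2), (2, 3), (3, 2), (3, 3), (4, 2), (4, 3), (5, 2), (5, 3), (6, 2), (6, 3), (7, 2), (7, 3), (8, 2), (8, 3), (9, 2), (9, 3), (10, 2), (10, 3), (11, 2), (11, 3), (12, 2), (12, 3), (13, 2), (13, 3), (14, 2), (14, 3), (15, 2), (15, 3)]
Unfold 5 (reflect across v@2): 64 holes -> [(0, 0), (0, 1), (0, 2), (0, 3), (1, 0), (1, 1), (1, 2), (1, 3), (2, 0), (2, 1), (2, 2), (2, 3), (3, 0), (3, 1), (3, 2), (3, 3), (4, 0), (4, 1), (4, 2), (4, 3), (5, 0), (5, 1), (5, 2), (5, 3), (6, 0), (6, 1), (6, 2), (6, 3), (7, 0), (7, 1), (7, 2), (7, 3), (8, 0), (8, 1), (8, 2), (8, 3), (9, 0), (9, 1), (9, 2), (9, 3), (10, 0), (10, 1), (10, 2), (10, 3), (11, 0), (11, 1), (11, 2), (11, 3), (12, 0), (12, 1), (12, 2), (12, 3), (13, 0), (13, 1), (13, 2), (13, 3), (14, 0), (14, 1), (14, 2), (14, 3), (15, 0), (15, 1), (15, 2), (15, 3)]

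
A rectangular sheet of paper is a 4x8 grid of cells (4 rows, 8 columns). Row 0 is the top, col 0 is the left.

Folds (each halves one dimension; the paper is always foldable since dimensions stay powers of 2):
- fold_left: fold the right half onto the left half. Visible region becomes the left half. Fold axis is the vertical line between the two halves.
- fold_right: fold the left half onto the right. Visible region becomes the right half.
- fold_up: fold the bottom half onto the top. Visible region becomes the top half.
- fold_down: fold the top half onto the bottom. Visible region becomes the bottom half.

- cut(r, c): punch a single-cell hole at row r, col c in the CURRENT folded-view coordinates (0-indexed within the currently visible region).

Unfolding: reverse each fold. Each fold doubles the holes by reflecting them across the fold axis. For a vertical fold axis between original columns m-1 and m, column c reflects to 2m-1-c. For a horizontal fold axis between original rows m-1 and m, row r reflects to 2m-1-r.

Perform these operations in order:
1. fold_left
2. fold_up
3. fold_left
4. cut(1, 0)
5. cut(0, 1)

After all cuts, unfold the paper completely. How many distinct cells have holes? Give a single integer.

Op 1 fold_left: fold axis v@4; visible region now rows[0,4) x cols[0,4) = 4x4
Op 2 fold_up: fold axis h@2; visible region now rows[0,2) x cols[0,4) = 2x4
Op 3 fold_left: fold axis v@2; visible region now rows[0,2) x cols[0,2) = 2x2
Op 4 cut(1, 0): punch at orig (1,0); cuts so far [(1, 0)]; region rows[0,2) x cols[0,2) = 2x2
Op 5 cut(0, 1): punch at orig (0,1); cuts so far [(0, 1), (1, 0)]; region rows[0,2) x cols[0,2) = 2x2
Unfold 1 (reflect across v@2): 4 holes -> [(0, 1), (0, 2), (1, 0), (1, 3)]
Unfold 2 (reflect across h@2): 8 holes -> [(0, 1), (0, 2), (1, 0), (1, 3), (2, 0), (2, 3), (3, 1), (3, 2)]
Unfold 3 (reflect across v@4): 16 holes -> [(0, 1), (0, 2), (0, 5), (0, 6), (1, 0), (1, 3), (1, 4), (1, 7), (2, 0), (2, 3), (2, 4), (2, 7), (3, 1), (3, 2), (3, 5), (3, 6)]

Answer: 16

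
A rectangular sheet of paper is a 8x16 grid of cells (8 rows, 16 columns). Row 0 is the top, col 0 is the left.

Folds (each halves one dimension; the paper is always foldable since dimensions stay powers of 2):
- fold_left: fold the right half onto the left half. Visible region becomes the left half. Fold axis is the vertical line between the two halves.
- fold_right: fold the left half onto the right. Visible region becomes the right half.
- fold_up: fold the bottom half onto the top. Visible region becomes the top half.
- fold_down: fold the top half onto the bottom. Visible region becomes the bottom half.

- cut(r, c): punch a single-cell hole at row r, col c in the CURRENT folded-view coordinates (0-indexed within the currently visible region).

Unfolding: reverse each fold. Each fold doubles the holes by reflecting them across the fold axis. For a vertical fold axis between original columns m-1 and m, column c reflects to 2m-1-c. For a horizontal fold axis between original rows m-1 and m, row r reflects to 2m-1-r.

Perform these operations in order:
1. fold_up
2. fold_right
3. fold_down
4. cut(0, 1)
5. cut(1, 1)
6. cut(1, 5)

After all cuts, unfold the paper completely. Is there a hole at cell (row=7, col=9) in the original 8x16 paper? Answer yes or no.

Op 1 fold_up: fold axis h@4; visible region now rows[0,4) x cols[0,16) = 4x16
Op 2 fold_right: fold axis v@8; visible region now rows[0,4) x cols[8,16) = 4x8
Op 3 fold_down: fold axis h@2; visible region now rows[2,4) x cols[8,16) = 2x8
Op 4 cut(0, 1): punch at orig (2,9); cuts so far [(2, 9)]; region rows[2,4) x cols[8,16) = 2x8
Op 5 cut(1, 1): punch at orig (3,9); cuts so far [(2, 9), (3, 9)]; region rows[2,4) x cols[8,16) = 2x8
Op 6 cut(1, 5): punch at orig (3,13); cuts so far [(2, 9), (3, 9), (3, 13)]; region rows[2,4) x cols[8,16) = 2x8
Unfold 1 (reflect across h@2): 6 holes -> [(0, 9), (0, 13), (1, 9), (2, 9), (3, 9), (3, 13)]
Unfold 2 (reflect across v@8): 12 holes -> [(0, 2), (0, 6), (0, 9), (0, 13), (1, 6), (1, 9), (2, 6), (2, 9), (3, 2), (3, 6), (3, 9), (3, 13)]
Unfold 3 (reflect across h@4): 24 holes -> [(0, 2), (0, 6), (0, 9), (0, 13), (1, 6), (1, 9), (2, 6), (2, 9), (3, 2), (3, 6), (3, 9), (3, 13), (4, 2), (4, 6), (4, 9), (4, 13), (5, 6), (5, 9), (6, 6), (6, 9), (7, 2), (7, 6), (7, 9), (7, 13)]
Holes: [(0, 2), (0, 6), (0, 9), (0, 13), (1, 6), (1, 9), (2, 6), (2, 9), (3, 2), (3, 6), (3, 9), (3, 13), (4, 2), (4, 6), (4, 9), (4, 13), (5, 6), (5, 9), (6, 6), (6, 9), (7, 2), (7, 6), (7, 9), (7, 13)]

Answer: yes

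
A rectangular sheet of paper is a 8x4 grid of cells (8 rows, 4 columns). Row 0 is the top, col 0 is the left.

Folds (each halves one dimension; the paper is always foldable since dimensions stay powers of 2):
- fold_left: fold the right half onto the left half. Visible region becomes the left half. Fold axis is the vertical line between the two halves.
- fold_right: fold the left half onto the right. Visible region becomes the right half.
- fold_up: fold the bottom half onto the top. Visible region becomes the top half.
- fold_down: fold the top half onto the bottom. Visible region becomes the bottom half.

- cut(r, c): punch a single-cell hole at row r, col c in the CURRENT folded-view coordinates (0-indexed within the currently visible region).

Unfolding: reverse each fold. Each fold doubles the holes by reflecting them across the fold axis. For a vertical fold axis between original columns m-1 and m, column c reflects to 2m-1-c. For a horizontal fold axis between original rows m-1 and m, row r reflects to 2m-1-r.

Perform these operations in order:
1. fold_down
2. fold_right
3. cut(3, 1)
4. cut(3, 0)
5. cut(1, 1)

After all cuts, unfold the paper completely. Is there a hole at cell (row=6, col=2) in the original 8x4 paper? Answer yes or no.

Answer: no

Derivation:
Op 1 fold_down: fold axis h@4; visible region now rows[4,8) x cols[0,4) = 4x4
Op 2 fold_right: fold axis v@2; visible region now rows[4,8) x cols[2,4) = 4x2
Op 3 cut(3, 1): punch at orig (7,3); cuts so far [(7, 3)]; region rows[4,8) x cols[2,4) = 4x2
Op 4 cut(3, 0): punch at orig (7,2); cuts so far [(7, 2), (7, 3)]; region rows[4,8) x cols[2,4) = 4x2
Op 5 cut(1, 1): punch at orig (5,3); cuts so far [(5, 3), (7, 2), (7, 3)]; region rows[4,8) x cols[2,4) = 4x2
Unfold 1 (reflect across v@2): 6 holes -> [(5, 0), (5, 3), (7, 0), (7, 1), (7, 2), (7, 3)]
Unfold 2 (reflect across h@4): 12 holes -> [(0, 0), (0, 1), (0, 2), (0, 3), (2, 0), (2, 3), (5, 0), (5, 3), (7, 0), (7, 1), (7, 2), (7, 3)]
Holes: [(0, 0), (0, 1), (0, 2), (0, 3), (2, 0), (2, 3), (5, 0), (5, 3), (7, 0), (7, 1), (7, 2), (7, 3)]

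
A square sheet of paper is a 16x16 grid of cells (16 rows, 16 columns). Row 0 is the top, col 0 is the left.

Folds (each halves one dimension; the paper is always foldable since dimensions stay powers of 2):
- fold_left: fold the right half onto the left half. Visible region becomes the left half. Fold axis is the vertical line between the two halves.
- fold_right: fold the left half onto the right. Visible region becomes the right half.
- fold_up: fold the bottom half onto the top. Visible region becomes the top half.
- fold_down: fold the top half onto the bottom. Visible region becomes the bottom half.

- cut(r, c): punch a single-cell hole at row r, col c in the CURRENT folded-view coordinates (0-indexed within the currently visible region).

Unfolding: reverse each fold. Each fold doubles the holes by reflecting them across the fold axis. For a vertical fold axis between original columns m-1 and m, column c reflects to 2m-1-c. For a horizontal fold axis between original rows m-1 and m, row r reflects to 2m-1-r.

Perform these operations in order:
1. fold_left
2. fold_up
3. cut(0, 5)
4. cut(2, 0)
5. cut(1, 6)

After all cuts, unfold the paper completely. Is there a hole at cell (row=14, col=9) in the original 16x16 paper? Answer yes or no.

Answer: yes

Derivation:
Op 1 fold_left: fold axis v@8; visible region now rows[0,16) x cols[0,8) = 16x8
Op 2 fold_up: fold axis h@8; visible region now rows[0,8) x cols[0,8) = 8x8
Op 3 cut(0, 5): punch at orig (0,5); cuts so far [(0, 5)]; region rows[0,8) x cols[0,8) = 8x8
Op 4 cut(2, 0): punch at orig (2,0); cuts so far [(0, 5), (2, 0)]; region rows[0,8) x cols[0,8) = 8x8
Op 5 cut(1, 6): punch at orig (1,6); cuts so far [(0, 5), (1, 6), (2, 0)]; region rows[0,8) x cols[0,8) = 8x8
Unfold 1 (reflect across h@8): 6 holes -> [(0, 5), (1, 6), (2, 0), (13, 0), (14, 6), (15, 5)]
Unfold 2 (reflect across v@8): 12 holes -> [(0, 5), (0, 10), (1, 6), (1, 9), (2, 0), (2, 15), (13, 0), (13, 15), (14, 6), (14, 9), (15, 5), (15, 10)]
Holes: [(0, 5), (0, 10), (1, 6), (1, 9), (2, 0), (2, 15), (13, 0), (13, 15), (14, 6), (14, 9), (15, 5), (15, 10)]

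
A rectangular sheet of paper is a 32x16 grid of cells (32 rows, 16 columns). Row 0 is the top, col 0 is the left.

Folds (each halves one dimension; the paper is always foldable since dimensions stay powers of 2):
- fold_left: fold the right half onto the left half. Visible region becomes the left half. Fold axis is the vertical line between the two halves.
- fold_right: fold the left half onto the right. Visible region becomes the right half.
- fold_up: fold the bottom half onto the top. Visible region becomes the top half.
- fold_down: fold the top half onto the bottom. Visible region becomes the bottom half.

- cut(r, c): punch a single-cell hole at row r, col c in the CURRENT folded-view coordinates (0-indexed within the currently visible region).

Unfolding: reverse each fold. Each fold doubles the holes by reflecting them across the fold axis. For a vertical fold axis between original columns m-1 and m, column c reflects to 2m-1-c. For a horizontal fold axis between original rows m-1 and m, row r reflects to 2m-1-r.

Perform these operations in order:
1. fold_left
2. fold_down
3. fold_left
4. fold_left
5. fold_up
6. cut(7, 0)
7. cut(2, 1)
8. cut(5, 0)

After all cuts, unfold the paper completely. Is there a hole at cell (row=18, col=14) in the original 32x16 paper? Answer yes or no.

Op 1 fold_left: fold axis v@8; visible region now rows[0,32) x cols[0,8) = 32x8
Op 2 fold_down: fold axis h@16; visible region now rows[16,32) x cols[0,8) = 16x8
Op 3 fold_left: fold axis v@4; visible region now rows[16,32) x cols[0,4) = 16x4
Op 4 fold_left: fold axis v@2; visible region now rows[16,32) x cols[0,2) = 16x2
Op 5 fold_up: fold axis h@24; visible region now rows[16,24) x cols[0,2) = 8x2
Op 6 cut(7, 0): punch at orig (23,0); cuts so far [(23, 0)]; region rows[16,24) x cols[0,2) = 8x2
Op 7 cut(2, 1): punch at orig (18,1); cuts so far [(18, 1), (23, 0)]; region rows[16,24) x cols[0,2) = 8x2
Op 8 cut(5, 0): punch at orig (21,0); cuts so far [(18, 1), (21, 0), (23, 0)]; region rows[16,24) x cols[0,2) = 8x2
Unfold 1 (reflect across h@24): 6 holes -> [(18, 1), (21, 0), (23, 0), (24, 0), (26, 0), (29, 1)]
Unfold 2 (reflect across v@2): 12 holes -> [(18, 1), (18, 2), (21, 0), (21, 3), (23, 0), (23, 3), (24, 0), (24, 3), (26, 0), (26, 3), (29, 1), (29, 2)]
Unfold 3 (reflect across v@4): 24 holes -> [(18, 1), (18, 2), (18, 5), (18, 6), (21, 0), (21, 3), (21, 4), (21, 7), (23, 0), (23, 3), (23, 4), (23, 7), (24, 0), (24, 3), (24, 4), (24, 7), (26, 0), (26, 3), (26, 4), (26, 7), (29, 1), (29, 2), (29, 5), (29, 6)]
Unfold 4 (reflect across h@16): 48 holes -> [(2, 1), (2, 2), (2, 5), (2, 6), (5, 0), (5, 3), (5, 4), (5, 7), (7, 0), (7, 3), (7, 4), (7, 7), (8, 0), (8, 3), (8, 4), (8, 7), (10, 0), (10, 3), (10, 4), (10, 7), (13, 1), (13, 2), (13, 5), (13, 6), (18, 1), (18, 2), (18, 5), (18, 6), (21, 0), (21, 3), (21, 4), (21, 7), (23, 0), (23, 3), (23, 4), (23, 7), (24, 0), (24, 3), (24, 4), (24, 7), (26, 0), (26, 3), (26, 4), (26, 7), (29, 1), (29, 2), (29, 5), (29, 6)]
Unfold 5 (reflect across v@8): 96 holes -> [(2, 1), (2, 2), (2, 5), (2, 6), (2, 9), (2, 10), (2, 13), (2, 14), (5, 0), (5, 3), (5, 4), (5, 7), (5, 8), (5, 11), (5, 12), (5, 15), (7, 0), (7, 3), (7, 4), (7, 7), (7, 8), (7, 11), (7, 12), (7, 15), (8, 0), (8, 3), (8, 4), (8, 7), (8, 8), (8, 11), (8, 12), (8, 15), (10, 0), (10, 3), (10, 4), (10, 7), (10, 8), (10, 11), (10, 12), (10, 15), (13, 1), (13, 2), (13, 5), (13, 6), (13, 9), (13, 10), (13, 13), (13, 14), (18, 1), (18, 2), (18, 5), (18, 6), (18, 9), (18, 10), (18, 13), (18, 14), (21, 0), (21, 3), (21, 4), (21, 7), (21, 8), (21, 11), (21, 12), (21, 15), (23, 0), (23, 3), (23, 4), (23, 7), (23, 8), (23, 11), (23, 12), (23, 15), (24, 0), (24, 3), (24, 4), (24, 7), (24, 8), (24, 11), (24, 12), (24, 15), (26, 0), (26, 3), (26, 4), (26, 7), (26, 8), (26, 11), (26, 12), (26, 15), (29, 1), (29, 2), (29, 5), (29, 6), (29, 9), (29, 10), (29, 13), (29, 14)]
Holes: [(2, 1), (2, 2), (2, 5), (2, 6), (2, 9), (2, 10), (2, 13), (2, 14), (5, 0), (5, 3), (5, 4), (5, 7), (5, 8), (5, 11), (5, 12), (5, 15), (7, 0), (7, 3), (7, 4), (7, 7), (7, 8), (7, 11), (7, 12), (7, 15), (8, 0), (8, 3), (8, 4), (8, 7), (8, 8), (8, 11), (8, 12), (8, 15), (10, 0), (10, 3), (10, 4), (10, 7), (10, 8), (10, 11), (10, 12), (10, 15), (13, 1), (13, 2), (13, 5), (13, 6), (13, 9), (13, 10), (13, 13), (13, 14), (18, 1), (18, 2), (18, 5), (18, 6), (18, 9), (18, 10), (18, 13), (18, 14), (21, 0), (21, 3), (21, 4), (21, 7), (21, 8), (21, 11), (21, 12), (21, 15), (23, 0), (23, 3), (23, 4), (23, 7), (23, 8), (23, 11), (23, 12), (23, 15), (24, 0), (24, 3), (24, 4), (24, 7), (24, 8), (24, 11), (24, 12), (24, 15), (26, 0), (26, 3), (26, 4), (26, 7), (26, 8), (26, 11), (26, 12), (26, 15), (29, 1), (29, 2), (29, 5), (29, 6), (29, 9), (29, 10), (29, 13), (29, 14)]

Answer: yes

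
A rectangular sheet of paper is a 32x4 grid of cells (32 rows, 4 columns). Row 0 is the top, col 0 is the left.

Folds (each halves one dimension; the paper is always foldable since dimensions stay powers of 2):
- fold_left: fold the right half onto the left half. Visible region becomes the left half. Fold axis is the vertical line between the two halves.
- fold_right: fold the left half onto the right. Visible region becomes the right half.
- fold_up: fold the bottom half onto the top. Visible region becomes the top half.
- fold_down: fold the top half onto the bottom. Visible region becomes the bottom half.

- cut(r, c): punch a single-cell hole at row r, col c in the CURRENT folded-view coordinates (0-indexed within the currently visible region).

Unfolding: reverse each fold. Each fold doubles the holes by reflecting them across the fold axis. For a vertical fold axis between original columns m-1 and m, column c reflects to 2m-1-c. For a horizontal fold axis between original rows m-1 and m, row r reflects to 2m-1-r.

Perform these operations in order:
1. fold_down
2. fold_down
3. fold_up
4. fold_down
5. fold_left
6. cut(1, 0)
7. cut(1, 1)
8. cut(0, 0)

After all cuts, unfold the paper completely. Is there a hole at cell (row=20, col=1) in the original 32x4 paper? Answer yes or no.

Answer: yes

Derivation:
Op 1 fold_down: fold axis h@16; visible region now rows[16,32) x cols[0,4) = 16x4
Op 2 fold_down: fold axis h@24; visible region now rows[24,32) x cols[0,4) = 8x4
Op 3 fold_up: fold axis h@28; visible region now rows[24,28) x cols[0,4) = 4x4
Op 4 fold_down: fold axis h@26; visible region now rows[26,28) x cols[0,4) = 2x4
Op 5 fold_left: fold axis v@2; visible region now rows[26,28) x cols[0,2) = 2x2
Op 6 cut(1, 0): punch at orig (27,0); cuts so far [(27, 0)]; region rows[26,28) x cols[0,2) = 2x2
Op 7 cut(1, 1): punch at orig (27,1); cuts so far [(27, 0), (27, 1)]; region rows[26,28) x cols[0,2) = 2x2
Op 8 cut(0, 0): punch at orig (26,0); cuts so far [(26, 0), (27, 0), (27, 1)]; region rows[26,28) x cols[0,2) = 2x2
Unfold 1 (reflect across v@2): 6 holes -> [(26, 0), (26, 3), (27, 0), (27, 1), (27, 2), (27, 3)]
Unfold 2 (reflect across h@26): 12 holes -> [(24, 0), (24, 1), (24, 2), (24, 3), (25, 0), (25, 3), (26, 0), (26, 3), (27, 0), (27, 1), (27, 2), (27, 3)]
Unfold 3 (reflect across h@28): 24 holes -> [(24, 0), (24, 1), (24, 2), (24, 3), (25, 0), (25, 3), (26, 0), (26, 3), (27, 0), (27, 1), (27, 2), (27, 3), (28, 0), (28, 1), (28, 2), (28, 3), (29, 0), (29, 3), (30, 0), (30, 3), (31, 0), (31, 1), (31, 2), (31, 3)]
Unfold 4 (reflect across h@24): 48 holes -> [(16, 0), (16, 1), (16, 2), (16, 3), (17, 0), (17, 3), (18, 0), (18, 3), (19, 0), (19, 1), (19, 2), (19, 3), (20, 0), (20, 1), (20, 2), (20, 3), (21, 0), (21, 3), (22, 0), (22, 3), (23, 0), (23, 1), (23, 2), (23, 3), (24, 0), (24, 1), (24, 2), (24, 3), (25, 0), (25, 3), (26, 0), (26, 3), (27, 0), (27, 1), (27, 2), (27, 3), (28, 0), (28, 1), (28, 2), (28, 3), (29, 0), (29, 3), (30, 0), (30, 3), (31, 0), (31, 1), (31, 2), (31, 3)]
Unfold 5 (reflect across h@16): 96 holes -> [(0, 0), (0, 1), (0, 2), (0, 3), (1, 0), (1, 3), (2, 0), (2, 3), (3, 0), (3, 1), (3, 2), (3, 3), (4, 0), (4, 1), (4, 2), (4, 3), (5, 0), (5, 3), (6, 0), (6, 3), (7, 0), (7, 1), (7, 2), (7, 3), (8, 0), (8, 1), (8, 2), (8, 3), (9, 0), (9, 3), (10, 0), (10, 3), (11, 0), (11, 1), (11, 2), (11, 3), (12, 0), (12, 1), (12, 2), (12, 3), (13, 0), (13, 3), (14, 0), (14, 3), (15, 0), (15, 1), (15, 2), (15, 3), (16, 0), (16, 1), (16, 2), (16, 3), (17, 0), (17, 3), (18, 0), (18, 3), (19, 0), (19, 1), (19, 2), (19, 3), (20, 0), (20, 1), (20, 2), (20, 3), (21, 0), (21, 3), (22, 0), (22, 3), (23, 0), (23, 1), (23, 2), (23, 3), (24, 0), (24, 1), (24, 2), (24, 3), (25, 0), (25, 3), (26, 0), (26, 3), (27, 0), (27, 1), (27, 2), (27, 3), (28, 0), (28, 1), (28, 2), (28, 3), (29, 0), (29, 3), (30, 0), (30, 3), (31, 0), (31, 1), (31, 2), (31, 3)]
Holes: [(0, 0), (0, 1), (0, 2), (0, 3), (1, 0), (1, 3), (2, 0), (2, 3), (3, 0), (3, 1), (3, 2), (3, 3), (4, 0), (4, 1), (4, 2), (4, 3), (5, 0), (5, 3), (6, 0), (6, 3), (7, 0), (7, 1), (7, 2), (7, 3), (8, 0), (8, 1), (8, 2), (8, 3), (9, 0), (9, 3), (10, 0), (10, 3), (11, 0), (11, 1), (11, 2), (11, 3), (12, 0), (12, 1), (12, 2), (12, 3), (13, 0), (13, 3), (14, 0), (14, 3), (15, 0), (15, 1), (15, 2), (15, 3), (16, 0), (16, 1), (16, 2), (16, 3), (17, 0), (17, 3), (18, 0), (18, 3), (19, 0), (19, 1), (19, 2), (19, 3), (20, 0), (20, 1), (20, 2), (20, 3), (21, 0), (21, 3), (22, 0), (22, 3), (23, 0), (23, 1), (23, 2), (23, 3), (24, 0), (24, 1), (24, 2), (24, 3), (25, 0), (25, 3), (26, 0), (26, 3), (27, 0), (27, 1), (27, 2), (27, 3), (28, 0), (28, 1), (28, 2), (28, 3), (29, 0), (29, 3), (30, 0), (30, 3), (31, 0), (31, 1), (31, 2), (31, 3)]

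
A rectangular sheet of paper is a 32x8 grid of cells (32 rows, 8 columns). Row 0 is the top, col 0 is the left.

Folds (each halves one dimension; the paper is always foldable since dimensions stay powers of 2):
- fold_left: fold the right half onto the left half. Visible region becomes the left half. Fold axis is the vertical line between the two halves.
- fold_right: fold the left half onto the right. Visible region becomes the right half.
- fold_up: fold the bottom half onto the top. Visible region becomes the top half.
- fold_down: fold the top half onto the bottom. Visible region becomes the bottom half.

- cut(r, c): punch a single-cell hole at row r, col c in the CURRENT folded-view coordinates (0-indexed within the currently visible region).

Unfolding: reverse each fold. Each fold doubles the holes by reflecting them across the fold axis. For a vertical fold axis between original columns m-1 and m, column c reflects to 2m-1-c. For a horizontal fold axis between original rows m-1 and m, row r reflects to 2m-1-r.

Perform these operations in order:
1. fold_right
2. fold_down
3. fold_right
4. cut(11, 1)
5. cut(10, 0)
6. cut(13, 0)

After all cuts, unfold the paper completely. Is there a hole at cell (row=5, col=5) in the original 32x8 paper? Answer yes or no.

Answer: yes

Derivation:
Op 1 fold_right: fold axis v@4; visible region now rows[0,32) x cols[4,8) = 32x4
Op 2 fold_down: fold axis h@16; visible region now rows[16,32) x cols[4,8) = 16x4
Op 3 fold_right: fold axis v@6; visible region now rows[16,32) x cols[6,8) = 16x2
Op 4 cut(11, 1): punch at orig (27,7); cuts so far [(27, 7)]; region rows[16,32) x cols[6,8) = 16x2
Op 5 cut(10, 0): punch at orig (26,6); cuts so far [(26, 6), (27, 7)]; region rows[16,32) x cols[6,8) = 16x2
Op 6 cut(13, 0): punch at orig (29,6); cuts so far [(26, 6), (27, 7), (29, 6)]; region rows[16,32) x cols[6,8) = 16x2
Unfold 1 (reflect across v@6): 6 holes -> [(26, 5), (26, 6), (27, 4), (27, 7), (29, 5), (29, 6)]
Unfold 2 (reflect across h@16): 12 holes -> [(2, 5), (2, 6), (4, 4), (4, 7), (5, 5), (5, 6), (26, 5), (26, 6), (27, 4), (27, 7), (29, 5), (29, 6)]
Unfold 3 (reflect across v@4): 24 holes -> [(2, 1), (2, 2), (2, 5), (2, 6), (4, 0), (4, 3), (4, 4), (4, 7), (5, 1), (5, 2), (5, 5), (5, 6), (26, 1), (26, 2), (26, 5), (26, 6), (27, 0), (27, 3), (27, 4), (27, 7), (29, 1), (29, 2), (29, 5), (29, 6)]
Holes: [(2, 1), (2, 2), (2, 5), (2, 6), (4, 0), (4, 3), (4, 4), (4, 7), (5, 1), (5, 2), (5, 5), (5, 6), (26, 1), (26, 2), (26, 5), (26, 6), (27, 0), (27, 3), (27, 4), (27, 7), (29, 1), (29, 2), (29, 5), (29, 6)]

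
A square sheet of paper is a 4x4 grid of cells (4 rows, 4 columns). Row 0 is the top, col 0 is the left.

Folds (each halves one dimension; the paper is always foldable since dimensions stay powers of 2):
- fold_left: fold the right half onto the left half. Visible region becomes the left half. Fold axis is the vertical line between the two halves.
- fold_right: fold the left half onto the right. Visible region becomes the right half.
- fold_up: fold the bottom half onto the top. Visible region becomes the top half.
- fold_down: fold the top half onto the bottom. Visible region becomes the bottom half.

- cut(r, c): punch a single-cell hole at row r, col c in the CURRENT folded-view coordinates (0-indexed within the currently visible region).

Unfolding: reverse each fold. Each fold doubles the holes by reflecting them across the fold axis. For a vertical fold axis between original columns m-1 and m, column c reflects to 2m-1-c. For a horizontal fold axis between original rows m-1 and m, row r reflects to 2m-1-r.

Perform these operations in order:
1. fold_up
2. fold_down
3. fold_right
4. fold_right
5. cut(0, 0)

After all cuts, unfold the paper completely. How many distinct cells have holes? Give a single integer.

Op 1 fold_up: fold axis h@2; visible region now rows[0,2) x cols[0,4) = 2x4
Op 2 fold_down: fold axis h@1; visible region now rows[1,2) x cols[0,4) = 1x4
Op 3 fold_right: fold axis v@2; visible region now rows[1,2) x cols[2,4) = 1x2
Op 4 fold_right: fold axis v@3; visible region now rows[1,2) x cols[3,4) = 1x1
Op 5 cut(0, 0): punch at orig (1,3); cuts so far [(1, 3)]; region rows[1,2) x cols[3,4) = 1x1
Unfold 1 (reflect across v@3): 2 holes -> [(1, 2), (1, 3)]
Unfold 2 (reflect across v@2): 4 holes -> [(1, 0), (1, 1), (1, 2), (1, 3)]
Unfold 3 (reflect across h@1): 8 holes -> [(0, 0), (0, 1), (0, 2), (0, 3), (1, 0), (1, 1), (1, 2), (1, 3)]
Unfold 4 (reflect across h@2): 16 holes -> [(0, 0), (0, 1), (0, 2), (0, 3), (1, 0), (1, 1), (1, 2), (1, 3), (2, 0), (2, 1), (2, 2), (2, 3), (3, 0), (3, 1), (3, 2), (3, 3)]

Answer: 16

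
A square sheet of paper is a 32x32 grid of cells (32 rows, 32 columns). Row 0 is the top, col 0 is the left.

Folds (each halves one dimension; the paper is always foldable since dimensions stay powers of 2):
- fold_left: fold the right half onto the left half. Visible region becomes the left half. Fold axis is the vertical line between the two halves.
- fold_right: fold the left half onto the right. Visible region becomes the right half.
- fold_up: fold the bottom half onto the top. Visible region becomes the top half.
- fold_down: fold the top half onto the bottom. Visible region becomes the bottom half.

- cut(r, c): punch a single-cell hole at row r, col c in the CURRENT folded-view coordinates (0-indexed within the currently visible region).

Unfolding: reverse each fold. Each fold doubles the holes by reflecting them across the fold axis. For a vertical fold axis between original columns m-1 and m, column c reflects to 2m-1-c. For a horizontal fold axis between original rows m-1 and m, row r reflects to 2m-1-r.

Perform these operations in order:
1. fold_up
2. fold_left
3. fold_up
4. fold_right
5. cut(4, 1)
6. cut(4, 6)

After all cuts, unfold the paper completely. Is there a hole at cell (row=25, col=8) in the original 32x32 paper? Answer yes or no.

Answer: no

Derivation:
Op 1 fold_up: fold axis h@16; visible region now rows[0,16) x cols[0,32) = 16x32
Op 2 fold_left: fold axis v@16; visible region now rows[0,16) x cols[0,16) = 16x16
Op 3 fold_up: fold axis h@8; visible region now rows[0,8) x cols[0,16) = 8x16
Op 4 fold_right: fold axis v@8; visible region now rows[0,8) x cols[8,16) = 8x8
Op 5 cut(4, 1): punch at orig (4,9); cuts so far [(4, 9)]; region rows[0,8) x cols[8,16) = 8x8
Op 6 cut(4, 6): punch at orig (4,14); cuts so far [(4, 9), (4, 14)]; region rows[0,8) x cols[8,16) = 8x8
Unfold 1 (reflect across v@8): 4 holes -> [(4, 1), (4, 6), (4, 9), (4, 14)]
Unfold 2 (reflect across h@8): 8 holes -> [(4, 1), (4, 6), (4, 9), (4, 14), (11, 1), (11, 6), (11, 9), (11, 14)]
Unfold 3 (reflect across v@16): 16 holes -> [(4, 1), (4, 6), (4, 9), (4, 14), (4, 17), (4, 22), (4, 25), (4, 30), (11, 1), (11, 6), (11, 9), (11, 14), (11, 17), (11, 22), (11, 25), (11, 30)]
Unfold 4 (reflect across h@16): 32 holes -> [(4, 1), (4, 6), (4, 9), (4, 14), (4, 17), (4, 22), (4, 25), (4, 30), (11, 1), (11, 6), (11, 9), (11, 14), (11, 17), (11, 22), (11, 25), (11, 30), (20, 1), (20, 6), (20, 9), (20, 14), (20, 17), (20, 22), (20, 25), (20, 30), (27, 1), (27, 6), (27, 9), (27, 14), (27, 17), (27, 22), (27, 25), (27, 30)]
Holes: [(4, 1), (4, 6), (4, 9), (4, 14), (4, 17), (4, 22), (4, 25), (4, 30), (11, 1), (11, 6), (11, 9), (11, 14), (11, 17), (11, 22), (11, 25), (11, 30), (20, 1), (20, 6), (20, 9), (20, 14), (20, 17), (20, 22), (20, 25), (20, 30), (27, 1), (27, 6), (27, 9), (27, 14), (27, 17), (27, 22), (27, 25), (27, 30)]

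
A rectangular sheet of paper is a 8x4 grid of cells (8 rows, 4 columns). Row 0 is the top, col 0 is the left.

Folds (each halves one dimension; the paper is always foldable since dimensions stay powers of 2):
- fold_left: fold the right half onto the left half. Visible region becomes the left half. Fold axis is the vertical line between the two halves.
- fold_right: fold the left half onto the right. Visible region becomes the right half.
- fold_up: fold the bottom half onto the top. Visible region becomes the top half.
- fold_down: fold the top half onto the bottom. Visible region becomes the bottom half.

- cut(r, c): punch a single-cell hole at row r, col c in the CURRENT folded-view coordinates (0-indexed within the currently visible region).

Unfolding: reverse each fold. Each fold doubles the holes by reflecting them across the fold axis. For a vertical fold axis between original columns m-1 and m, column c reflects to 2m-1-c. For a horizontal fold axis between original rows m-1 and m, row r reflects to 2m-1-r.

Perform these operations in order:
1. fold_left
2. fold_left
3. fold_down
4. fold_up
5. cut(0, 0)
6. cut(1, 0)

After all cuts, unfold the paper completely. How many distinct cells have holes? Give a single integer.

Answer: 32

Derivation:
Op 1 fold_left: fold axis v@2; visible region now rows[0,8) x cols[0,2) = 8x2
Op 2 fold_left: fold axis v@1; visible region now rows[0,8) x cols[0,1) = 8x1
Op 3 fold_down: fold axis h@4; visible region now rows[4,8) x cols[0,1) = 4x1
Op 4 fold_up: fold axis h@6; visible region now rows[4,6) x cols[0,1) = 2x1
Op 5 cut(0, 0): punch at orig (4,0); cuts so far [(4, 0)]; region rows[4,6) x cols[0,1) = 2x1
Op 6 cut(1, 0): punch at orig (5,0); cuts so far [(4, 0), (5, 0)]; region rows[4,6) x cols[0,1) = 2x1
Unfold 1 (reflect across h@6): 4 holes -> [(4, 0), (5, 0), (6, 0), (7, 0)]
Unfold 2 (reflect across h@4): 8 holes -> [(0, 0), (1, 0), (2, 0), (3, 0), (4, 0), (5, 0), (6, 0), (7, 0)]
Unfold 3 (reflect across v@1): 16 holes -> [(0, 0), (0, 1), (1, 0), (1, 1), (2, 0), (2, 1), (3, 0), (3, 1), (4, 0), (4, 1), (5, 0), (5, 1), (6, 0), (6, 1), (7, 0), (7, 1)]
Unfold 4 (reflect across v@2): 32 holes -> [(0, 0), (0, 1), (0, 2), (0, 3), (1, 0), (1, 1), (1, 2), (1, 3), (2, 0), (2, 1), (2, 2), (2, 3), (3, 0), (3, 1), (3, 2), (3, 3), (4, 0), (4, 1), (4, 2), (4, 3), (5, 0), (5, 1), (5, 2), (5, 3), (6, 0), (6, 1), (6, 2), (6, 3), (7, 0), (7, 1), (7, 2), (7, 3)]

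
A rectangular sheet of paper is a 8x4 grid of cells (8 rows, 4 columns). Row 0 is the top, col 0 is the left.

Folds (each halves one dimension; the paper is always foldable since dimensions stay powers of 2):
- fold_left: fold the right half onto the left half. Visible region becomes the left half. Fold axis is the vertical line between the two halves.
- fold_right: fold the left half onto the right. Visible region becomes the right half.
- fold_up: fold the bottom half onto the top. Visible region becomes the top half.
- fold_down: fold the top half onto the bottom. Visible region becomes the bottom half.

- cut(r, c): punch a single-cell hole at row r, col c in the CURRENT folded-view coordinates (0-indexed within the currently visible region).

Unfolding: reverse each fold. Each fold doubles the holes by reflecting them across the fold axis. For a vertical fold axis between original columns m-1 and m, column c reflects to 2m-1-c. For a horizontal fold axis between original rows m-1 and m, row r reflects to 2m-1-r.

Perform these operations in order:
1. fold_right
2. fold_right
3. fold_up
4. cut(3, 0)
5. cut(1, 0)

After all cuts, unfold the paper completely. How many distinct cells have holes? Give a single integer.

Answer: 16

Derivation:
Op 1 fold_right: fold axis v@2; visible region now rows[0,8) x cols[2,4) = 8x2
Op 2 fold_right: fold axis v@3; visible region now rows[0,8) x cols[3,4) = 8x1
Op 3 fold_up: fold axis h@4; visible region now rows[0,4) x cols[3,4) = 4x1
Op 4 cut(3, 0): punch at orig (3,3); cuts so far [(3, 3)]; region rows[0,4) x cols[3,4) = 4x1
Op 5 cut(1, 0): punch at orig (1,3); cuts so far [(1, 3), (3, 3)]; region rows[0,4) x cols[3,4) = 4x1
Unfold 1 (reflect across h@4): 4 holes -> [(1, 3), (3, 3), (4, 3), (6, 3)]
Unfold 2 (reflect across v@3): 8 holes -> [(1, 2), (1, 3), (3, 2), (3, 3), (4, 2), (4, 3), (6, 2), (6, 3)]
Unfold 3 (reflect across v@2): 16 holes -> [(1, 0), (1, 1), (1, 2), (1, 3), (3, 0), (3, 1), (3, 2), (3, 3), (4, 0), (4, 1), (4, 2), (4, 3), (6, 0), (6, 1), (6, 2), (6, 3)]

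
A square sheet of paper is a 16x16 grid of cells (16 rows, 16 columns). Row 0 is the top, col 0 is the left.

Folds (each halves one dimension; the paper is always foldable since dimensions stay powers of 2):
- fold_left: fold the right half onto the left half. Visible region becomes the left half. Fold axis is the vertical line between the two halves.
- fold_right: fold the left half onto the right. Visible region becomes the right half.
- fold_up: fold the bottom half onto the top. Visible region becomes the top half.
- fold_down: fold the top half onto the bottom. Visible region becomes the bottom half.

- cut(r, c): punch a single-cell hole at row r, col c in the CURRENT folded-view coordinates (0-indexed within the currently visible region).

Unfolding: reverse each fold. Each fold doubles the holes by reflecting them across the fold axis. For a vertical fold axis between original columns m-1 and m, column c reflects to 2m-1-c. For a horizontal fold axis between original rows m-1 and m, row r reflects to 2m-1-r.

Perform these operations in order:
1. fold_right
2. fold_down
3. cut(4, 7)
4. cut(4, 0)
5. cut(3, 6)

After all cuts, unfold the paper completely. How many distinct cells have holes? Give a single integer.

Answer: 12

Derivation:
Op 1 fold_right: fold axis v@8; visible region now rows[0,16) x cols[8,16) = 16x8
Op 2 fold_down: fold axis h@8; visible region now rows[8,16) x cols[8,16) = 8x8
Op 3 cut(4, 7): punch at orig (12,15); cuts so far [(12, 15)]; region rows[8,16) x cols[8,16) = 8x8
Op 4 cut(4, 0): punch at orig (12,8); cuts so far [(12, 8), (12, 15)]; region rows[8,16) x cols[8,16) = 8x8
Op 5 cut(3, 6): punch at orig (11,14); cuts so far [(11, 14), (12, 8), (12, 15)]; region rows[8,16) x cols[8,16) = 8x8
Unfold 1 (reflect across h@8): 6 holes -> [(3, 8), (3, 15), (4, 14), (11, 14), (12, 8), (12, 15)]
Unfold 2 (reflect across v@8): 12 holes -> [(3, 0), (3, 7), (3, 8), (3, 15), (4, 1), (4, 14), (11, 1), (11, 14), (12, 0), (12, 7), (12, 8), (12, 15)]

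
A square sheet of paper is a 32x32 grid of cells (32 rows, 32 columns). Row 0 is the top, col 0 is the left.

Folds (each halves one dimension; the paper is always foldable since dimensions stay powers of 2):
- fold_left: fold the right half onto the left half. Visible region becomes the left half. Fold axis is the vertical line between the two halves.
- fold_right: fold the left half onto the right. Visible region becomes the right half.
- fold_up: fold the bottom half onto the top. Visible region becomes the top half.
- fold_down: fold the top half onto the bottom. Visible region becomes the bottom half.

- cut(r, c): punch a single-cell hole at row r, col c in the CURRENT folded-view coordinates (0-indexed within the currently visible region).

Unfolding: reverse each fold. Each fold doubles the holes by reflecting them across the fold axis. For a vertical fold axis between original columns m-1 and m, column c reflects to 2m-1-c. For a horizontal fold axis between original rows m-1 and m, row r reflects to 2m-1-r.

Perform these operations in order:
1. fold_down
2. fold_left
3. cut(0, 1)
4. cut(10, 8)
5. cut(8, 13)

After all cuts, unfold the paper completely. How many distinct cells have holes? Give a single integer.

Op 1 fold_down: fold axis h@16; visible region now rows[16,32) x cols[0,32) = 16x32
Op 2 fold_left: fold axis v@16; visible region now rows[16,32) x cols[0,16) = 16x16
Op 3 cut(0, 1): punch at orig (16,1); cuts so far [(16, 1)]; region rows[16,32) x cols[0,16) = 16x16
Op 4 cut(10, 8): punch at orig (26,8); cuts so far [(16, 1), (26, 8)]; region rows[16,32) x cols[0,16) = 16x16
Op 5 cut(8, 13): punch at orig (24,13); cuts so far [(16, 1), (24, 13), (26, 8)]; region rows[16,32) x cols[0,16) = 16x16
Unfold 1 (reflect across v@16): 6 holes -> [(16, 1), (16, 30), (24, 13), (24, 18), (26, 8), (26, 23)]
Unfold 2 (reflect across h@16): 12 holes -> [(5, 8), (5, 23), (7, 13), (7, 18), (15, 1), (15, 30), (16, 1), (16, 30), (24, 13), (24, 18), (26, 8), (26, 23)]

Answer: 12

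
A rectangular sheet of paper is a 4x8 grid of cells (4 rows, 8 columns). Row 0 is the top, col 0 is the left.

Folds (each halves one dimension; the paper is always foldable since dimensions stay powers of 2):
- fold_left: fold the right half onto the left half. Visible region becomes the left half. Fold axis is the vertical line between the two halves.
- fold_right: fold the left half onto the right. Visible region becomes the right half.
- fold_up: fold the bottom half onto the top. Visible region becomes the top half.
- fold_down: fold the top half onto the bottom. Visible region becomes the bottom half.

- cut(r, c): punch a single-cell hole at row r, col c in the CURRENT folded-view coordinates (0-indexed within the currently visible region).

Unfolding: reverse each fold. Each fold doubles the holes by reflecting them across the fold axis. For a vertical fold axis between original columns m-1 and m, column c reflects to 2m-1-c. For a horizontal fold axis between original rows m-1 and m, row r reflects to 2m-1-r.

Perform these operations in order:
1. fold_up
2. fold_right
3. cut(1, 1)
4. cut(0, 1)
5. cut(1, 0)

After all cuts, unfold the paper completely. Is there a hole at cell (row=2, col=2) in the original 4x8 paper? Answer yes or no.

Op 1 fold_up: fold axis h@2; visible region now rows[0,2) x cols[0,8) = 2x8
Op 2 fold_right: fold axis v@4; visible region now rows[0,2) x cols[4,8) = 2x4
Op 3 cut(1, 1): punch at orig (1,5); cuts so far [(1, 5)]; region rows[0,2) x cols[4,8) = 2x4
Op 4 cut(0, 1): punch at orig (0,5); cuts so far [(0, 5), (1, 5)]; region rows[0,2) x cols[4,8) = 2x4
Op 5 cut(1, 0): punch at orig (1,4); cuts so far [(0, 5), (1, 4), (1, 5)]; region rows[0,2) x cols[4,8) = 2x4
Unfold 1 (reflect across v@4): 6 holes -> [(0, 2), (0, 5), (1, 2), (1, 3), (1, 4), (1, 5)]
Unfold 2 (reflect across h@2): 12 holes -> [(0, 2), (0, 5), (1, 2), (1, 3), (1, 4), (1, 5), (2, 2), (2, 3), (2, 4), (2, 5), (3, 2), (3, 5)]
Holes: [(0, 2), (0, 5), (1, 2), (1, 3), (1, 4), (1, 5), (2, 2), (2, 3), (2, 4), (2, 5), (3, 2), (3, 5)]

Answer: yes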